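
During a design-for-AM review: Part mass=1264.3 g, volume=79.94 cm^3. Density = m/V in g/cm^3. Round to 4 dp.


rho = 1264.3 / 79.94 = 15.8156 g/cm^3


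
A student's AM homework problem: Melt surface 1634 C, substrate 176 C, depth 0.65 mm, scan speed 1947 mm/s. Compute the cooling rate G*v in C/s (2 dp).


G = (1634-176)/0.65 = 2243.07692308 C/mm
CR = 2243.07692308 * 1947 = 4367270.77 C/s


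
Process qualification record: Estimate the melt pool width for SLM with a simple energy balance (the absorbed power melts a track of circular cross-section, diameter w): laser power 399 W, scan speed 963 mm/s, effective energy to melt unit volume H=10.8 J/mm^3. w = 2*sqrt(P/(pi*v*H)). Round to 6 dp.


w = 2*sqrt(399/(pi*963*10.8)) = 0.221012 mm


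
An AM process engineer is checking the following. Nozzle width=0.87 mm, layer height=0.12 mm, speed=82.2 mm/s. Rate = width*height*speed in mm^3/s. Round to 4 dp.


Rate = 0.87 * 0.12 * 82.2 = 8.5817 mm^3/s


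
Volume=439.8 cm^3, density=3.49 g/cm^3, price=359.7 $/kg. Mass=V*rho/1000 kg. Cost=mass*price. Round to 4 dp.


Mass = 439.8*3.49/1000 = 1.534902 kg
Cost = 1.534902 * 359.7 = 552.1042 $


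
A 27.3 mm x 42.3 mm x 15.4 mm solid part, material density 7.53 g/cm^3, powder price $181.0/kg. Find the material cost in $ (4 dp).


V = 27.3 * 42.3 * 15.4 = 17783.766 mm^3 = 17.783766 cm^3
Mass = 17.783766 * 7.53 / 1000 = 0.13391176 kg
Cost = 0.13391176 * 181.0 = 24.238 $


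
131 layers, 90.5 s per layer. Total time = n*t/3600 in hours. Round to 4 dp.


t = 131 * 90.5 / 3600 = 3.2932 hrs


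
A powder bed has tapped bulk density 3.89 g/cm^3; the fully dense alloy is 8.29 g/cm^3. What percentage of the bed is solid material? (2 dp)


Packing = (3.89/8.29)*100 = 46.92 %


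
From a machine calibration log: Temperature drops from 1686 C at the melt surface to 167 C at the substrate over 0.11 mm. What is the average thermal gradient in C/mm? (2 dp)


G = (1686-167)/0.11 = 13809.09 C/mm


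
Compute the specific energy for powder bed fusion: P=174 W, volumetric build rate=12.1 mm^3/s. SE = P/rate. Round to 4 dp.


SE = 174 / 12.1 = 14.3802 J/mm^3


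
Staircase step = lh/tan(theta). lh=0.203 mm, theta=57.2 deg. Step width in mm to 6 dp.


step = 0.203 / tan(57.2) = 0.130825 mm


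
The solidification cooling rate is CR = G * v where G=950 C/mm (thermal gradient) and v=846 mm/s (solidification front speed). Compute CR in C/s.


CR = 950 * 846 = 803700 C/s


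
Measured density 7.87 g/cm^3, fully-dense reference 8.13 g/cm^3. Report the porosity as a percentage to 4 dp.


Porosity = (1-7.87/8.13)*100 = 3.198 %


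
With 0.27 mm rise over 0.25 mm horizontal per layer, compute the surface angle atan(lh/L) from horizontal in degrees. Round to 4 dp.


angle = atan(0.27/0.25) = 47.2026 degrees


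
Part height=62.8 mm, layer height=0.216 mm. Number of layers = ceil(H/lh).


Layers = ceil(62.8/0.216) = 291


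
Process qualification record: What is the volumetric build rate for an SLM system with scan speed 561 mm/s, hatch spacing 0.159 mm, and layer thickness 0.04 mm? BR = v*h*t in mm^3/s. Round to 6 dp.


Rate = 561 * 0.159 * 0.04 = 3.56796 mm^3/s


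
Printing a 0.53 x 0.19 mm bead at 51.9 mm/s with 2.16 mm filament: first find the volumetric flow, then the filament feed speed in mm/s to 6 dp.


Q = 0.53 * 0.19 * 51.9 = 5.22633 mm^3/s
A_fil = pi*(2.16/2)^2 = 3.66435367 mm^2
v_feed = 5.22633 / 3.66435367 = 1.426262 mm/s


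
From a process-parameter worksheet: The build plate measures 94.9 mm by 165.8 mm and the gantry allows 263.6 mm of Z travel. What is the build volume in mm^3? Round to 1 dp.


V = 94.9 * 165.8 * 263.6 = 4147593.1 mm^3


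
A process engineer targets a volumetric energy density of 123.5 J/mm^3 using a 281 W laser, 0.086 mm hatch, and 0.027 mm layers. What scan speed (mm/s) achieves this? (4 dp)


v = 281 / (123.5*0.086*0.027) = 979.8896 mm/s


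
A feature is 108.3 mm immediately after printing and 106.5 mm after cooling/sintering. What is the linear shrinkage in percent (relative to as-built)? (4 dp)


Shrinkage = ((108.3-106.5)/108.3)*100 = 1.662 %


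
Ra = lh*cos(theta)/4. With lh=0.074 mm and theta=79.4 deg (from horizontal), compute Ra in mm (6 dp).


Ra = 0.074 * cos(79.4) / 4 = 0.003403 mm


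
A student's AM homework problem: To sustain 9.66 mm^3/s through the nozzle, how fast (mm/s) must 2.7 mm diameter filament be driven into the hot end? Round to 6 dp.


A = pi*(2.7/2)^2 = 5.725553
v = 9.66 / 5.725553 = 1.687173 mm/s


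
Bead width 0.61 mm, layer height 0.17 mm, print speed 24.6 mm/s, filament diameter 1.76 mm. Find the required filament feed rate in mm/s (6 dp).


Q = 0.61 * 0.17 * 24.6 = 2.55102 mm^3/s
A_fil = pi*(1.76/2)^2 = 2.43284935 mm^2
v_feed = 2.55102 / 2.43284935 = 1.048573 mm/s


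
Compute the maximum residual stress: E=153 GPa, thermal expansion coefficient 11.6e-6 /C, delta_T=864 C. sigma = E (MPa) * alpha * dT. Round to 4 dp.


sigma = 153*1000 * 11.6e-6 * 864 = 1533.4272 MPa


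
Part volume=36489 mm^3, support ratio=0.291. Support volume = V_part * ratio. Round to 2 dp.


V_support = 36489 * 0.291 = 10618.3 mm^3


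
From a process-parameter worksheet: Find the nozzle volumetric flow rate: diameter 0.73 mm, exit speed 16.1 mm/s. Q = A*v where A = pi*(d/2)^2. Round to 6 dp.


A = pi*(0.73/2)^2 = 0.41853868 mm^2
Q = 0.41853868 * 16.1 = 6.738473 mm^3/s


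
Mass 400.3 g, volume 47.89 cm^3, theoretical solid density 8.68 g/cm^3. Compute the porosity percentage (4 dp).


rho_part = 400.3 / 47.89 = 8.35873878 g/cm^3
Porosity = (1 - 8.35873878/8.68)*100 = 3.7012 %


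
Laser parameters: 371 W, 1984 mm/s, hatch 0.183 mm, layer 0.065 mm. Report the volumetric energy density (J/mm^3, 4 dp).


E = 371 / (1984*0.183*0.065) = 15.7206 J/mm^3


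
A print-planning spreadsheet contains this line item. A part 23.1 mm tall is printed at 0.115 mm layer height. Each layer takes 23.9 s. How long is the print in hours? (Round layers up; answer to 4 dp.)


Layers = ceil(23.1/0.115) = 201
t = 201 * 23.9 / 3600 = 1.3344 hrs


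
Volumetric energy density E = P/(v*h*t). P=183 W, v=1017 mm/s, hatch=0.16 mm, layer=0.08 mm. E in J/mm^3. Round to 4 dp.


E = 183 / (1017*0.16*0.08) = 14.0579 J/mm^3


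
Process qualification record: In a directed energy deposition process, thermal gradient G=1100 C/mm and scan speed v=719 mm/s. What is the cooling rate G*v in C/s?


CR = 1100 * 719 = 790900 C/s


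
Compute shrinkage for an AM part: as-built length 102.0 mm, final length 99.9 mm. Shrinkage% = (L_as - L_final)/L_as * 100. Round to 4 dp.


Shrinkage = ((102.0-99.9)/102.0)*100 = 2.0588 %


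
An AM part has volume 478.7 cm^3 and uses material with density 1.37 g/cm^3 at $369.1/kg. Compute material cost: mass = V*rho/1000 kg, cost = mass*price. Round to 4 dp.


Mass = 478.7*1.37/1000 = 0.655819 kg
Cost = 0.655819 * 369.1 = 242.0628 $


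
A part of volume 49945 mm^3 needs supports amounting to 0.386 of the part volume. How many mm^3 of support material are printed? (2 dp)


V_support = 49945 * 0.386 = 19278.77 mm^3


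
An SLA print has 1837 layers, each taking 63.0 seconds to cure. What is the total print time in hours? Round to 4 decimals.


t = 1837 * 63.0 / 3600 = 32.1475 hrs


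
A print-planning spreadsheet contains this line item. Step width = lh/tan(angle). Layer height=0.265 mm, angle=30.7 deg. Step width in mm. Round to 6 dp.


step = 0.265 / tan(30.7) = 0.446311 mm


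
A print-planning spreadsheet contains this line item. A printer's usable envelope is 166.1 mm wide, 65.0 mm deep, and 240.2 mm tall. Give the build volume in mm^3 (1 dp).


V = 166.1 * 65.0 * 240.2 = 2593319.3 mm^3


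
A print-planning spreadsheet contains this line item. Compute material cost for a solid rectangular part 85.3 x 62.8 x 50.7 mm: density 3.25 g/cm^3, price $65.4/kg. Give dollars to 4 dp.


V = 85.3 * 62.8 * 50.7 = 271591.788 mm^3 = 271.591788 cm^3
Mass = 271.591788 * 3.25 / 1000 = 0.88267331 kg
Cost = 0.88267331 * 65.4 = 57.7268 $


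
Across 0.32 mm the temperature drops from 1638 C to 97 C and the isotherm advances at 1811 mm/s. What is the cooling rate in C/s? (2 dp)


G = (1638-97)/0.32 = 4815.625 C/mm
CR = 4815.625 * 1811 = 8721096.88 C/s


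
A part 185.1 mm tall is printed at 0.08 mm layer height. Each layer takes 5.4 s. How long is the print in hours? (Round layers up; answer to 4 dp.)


Layers = ceil(185.1/0.08) = 2314
t = 2314 * 5.4 / 3600 = 3.471 hrs


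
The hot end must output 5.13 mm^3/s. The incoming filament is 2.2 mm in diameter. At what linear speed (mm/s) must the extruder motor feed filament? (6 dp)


A = pi*(2.2/2)^2 = 3.801327
v = 5.13 / 3.801327 = 1.349529 mm/s


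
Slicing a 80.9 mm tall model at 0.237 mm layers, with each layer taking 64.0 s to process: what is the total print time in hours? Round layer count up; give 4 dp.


Layers = ceil(80.9/0.237) = 342
t = 342 * 64.0 / 3600 = 6.08 hrs


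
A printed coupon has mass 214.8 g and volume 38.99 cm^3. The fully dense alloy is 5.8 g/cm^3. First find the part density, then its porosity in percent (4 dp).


rho_part = 214.8 / 38.99 = 5.5091049 g/cm^3
Porosity = (1 - 5.5091049/5.8)*100 = 5.0154 %


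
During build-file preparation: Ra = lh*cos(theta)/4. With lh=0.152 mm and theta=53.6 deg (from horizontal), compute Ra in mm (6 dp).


Ra = 0.152 * cos(53.6) / 4 = 0.02255 mm


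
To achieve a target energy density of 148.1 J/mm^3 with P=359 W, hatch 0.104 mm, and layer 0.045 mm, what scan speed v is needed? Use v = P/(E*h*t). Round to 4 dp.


v = 359 / (148.1*0.104*0.045) = 517.9568 mm/s


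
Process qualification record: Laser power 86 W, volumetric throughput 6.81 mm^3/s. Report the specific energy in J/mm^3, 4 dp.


SE = 86 / 6.81 = 12.6285 J/mm^3


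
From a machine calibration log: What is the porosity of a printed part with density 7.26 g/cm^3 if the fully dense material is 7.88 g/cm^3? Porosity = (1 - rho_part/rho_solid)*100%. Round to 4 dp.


Porosity = (1-7.26/7.88)*100 = 7.868 %


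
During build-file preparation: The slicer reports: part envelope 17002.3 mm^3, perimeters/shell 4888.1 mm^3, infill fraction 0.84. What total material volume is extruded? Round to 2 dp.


V_infill = (17002.3 - 4888.1) * 0.84 = 10175.93
V_total = 4888.1 + 10175.93 = 15064.03 mm^3


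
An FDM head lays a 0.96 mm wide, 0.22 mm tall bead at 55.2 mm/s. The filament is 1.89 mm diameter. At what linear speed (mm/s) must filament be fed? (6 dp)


Q = 0.96 * 0.22 * 55.2 = 11.65824 mm^3/s
A_fil = pi*(1.89/2)^2 = 2.80552078 mm^2
v_feed = 11.65824 / 2.80552078 = 4.155464 mm/s


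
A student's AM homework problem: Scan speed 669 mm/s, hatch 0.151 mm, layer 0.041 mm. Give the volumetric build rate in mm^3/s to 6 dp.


Rate = 669 * 0.151 * 0.041 = 4.141779 mm^3/s


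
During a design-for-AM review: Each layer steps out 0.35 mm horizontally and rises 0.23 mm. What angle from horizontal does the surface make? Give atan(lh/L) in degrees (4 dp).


angle = atan(0.23/0.35) = 33.3106 degrees


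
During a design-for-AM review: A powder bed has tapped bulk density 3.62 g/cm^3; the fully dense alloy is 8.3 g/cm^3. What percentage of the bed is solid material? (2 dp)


Packing = (3.62/8.3)*100 = 43.61 %


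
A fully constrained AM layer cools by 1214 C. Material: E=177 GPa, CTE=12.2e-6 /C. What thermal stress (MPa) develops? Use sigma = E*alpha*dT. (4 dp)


sigma = 177*1000 * 12.2e-6 * 1214 = 2621.5116 MPa


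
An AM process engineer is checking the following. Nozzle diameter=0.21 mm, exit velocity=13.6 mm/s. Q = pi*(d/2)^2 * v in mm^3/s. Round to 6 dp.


A = pi*(0.21/2)^2 = 0.03463606 mm^2
Q = 0.03463606 * 13.6 = 0.47105 mm^3/s


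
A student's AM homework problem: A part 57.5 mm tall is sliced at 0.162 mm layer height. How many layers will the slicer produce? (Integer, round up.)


Layers = ceil(57.5/0.162) = 355


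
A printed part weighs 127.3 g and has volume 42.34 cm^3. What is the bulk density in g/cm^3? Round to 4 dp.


rho = 127.3 / 42.34 = 3.0066 g/cm^3


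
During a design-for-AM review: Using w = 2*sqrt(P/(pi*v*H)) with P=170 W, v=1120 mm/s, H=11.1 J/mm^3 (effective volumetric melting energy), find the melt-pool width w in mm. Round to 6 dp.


w = 2*sqrt(170/(pi*1120*11.1)) = 0.13195 mm


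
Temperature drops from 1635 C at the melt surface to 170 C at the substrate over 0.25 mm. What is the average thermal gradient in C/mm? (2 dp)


G = (1635-170)/0.25 = 5860.0 C/mm


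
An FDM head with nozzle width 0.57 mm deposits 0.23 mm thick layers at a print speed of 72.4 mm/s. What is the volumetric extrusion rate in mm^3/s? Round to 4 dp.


Rate = 0.57 * 0.23 * 72.4 = 9.4916 mm^3/s


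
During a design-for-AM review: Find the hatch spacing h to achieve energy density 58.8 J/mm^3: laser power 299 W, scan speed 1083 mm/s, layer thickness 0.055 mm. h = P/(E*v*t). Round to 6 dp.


h = 299 / (58.8*1083*0.055) = 0.085369 mm


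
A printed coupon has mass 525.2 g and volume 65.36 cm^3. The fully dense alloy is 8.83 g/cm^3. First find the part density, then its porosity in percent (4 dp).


rho_part = 525.2 / 65.36 = 8.03549572 g/cm^3
Porosity = (1 - 8.03549572/8.83)*100 = 8.9978 %


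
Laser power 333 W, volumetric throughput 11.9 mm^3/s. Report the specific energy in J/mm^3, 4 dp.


SE = 333 / 11.9 = 27.9832 J/mm^3


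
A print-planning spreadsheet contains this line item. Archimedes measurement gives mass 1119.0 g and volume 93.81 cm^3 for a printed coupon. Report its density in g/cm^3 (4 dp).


rho = 1119.0 / 93.81 = 11.9284 g/cm^3


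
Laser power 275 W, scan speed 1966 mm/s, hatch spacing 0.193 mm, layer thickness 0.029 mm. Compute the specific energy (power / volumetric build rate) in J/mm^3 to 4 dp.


Build rate = 1966 * 0.193 * 0.029 = 11.003702 mm^3/s
SE = 275 / 11.003702 = 24.9916 J/mm^3


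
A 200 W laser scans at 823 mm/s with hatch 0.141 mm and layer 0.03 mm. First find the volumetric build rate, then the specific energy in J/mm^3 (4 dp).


Build rate = 823 * 0.141 * 0.03 = 3.48129 mm^3/s
SE = 200 / 3.48129 = 57.45 J/mm^3


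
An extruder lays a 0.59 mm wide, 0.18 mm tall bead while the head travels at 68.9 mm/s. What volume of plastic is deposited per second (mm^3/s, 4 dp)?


Rate = 0.59 * 0.18 * 68.9 = 7.3172 mm^3/s


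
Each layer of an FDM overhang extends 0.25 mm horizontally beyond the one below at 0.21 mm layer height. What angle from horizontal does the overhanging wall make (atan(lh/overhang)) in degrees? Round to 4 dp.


angle = atan(0.21/0.25) = 40.0303 degrees


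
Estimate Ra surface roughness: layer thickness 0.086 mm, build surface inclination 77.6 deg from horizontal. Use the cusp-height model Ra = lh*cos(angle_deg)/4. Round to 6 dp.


Ra = 0.086 * cos(77.6) / 4 = 0.004617 mm


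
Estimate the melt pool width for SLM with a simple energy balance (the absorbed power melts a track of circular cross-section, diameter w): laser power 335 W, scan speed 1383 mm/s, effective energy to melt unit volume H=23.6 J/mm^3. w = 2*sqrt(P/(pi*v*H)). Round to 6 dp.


w = 2*sqrt(335/(pi*1383*23.6)) = 0.114317 mm


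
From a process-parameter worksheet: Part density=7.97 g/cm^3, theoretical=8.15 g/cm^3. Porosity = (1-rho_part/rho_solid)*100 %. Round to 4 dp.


Porosity = (1-7.97/8.15)*100 = 2.2086 %


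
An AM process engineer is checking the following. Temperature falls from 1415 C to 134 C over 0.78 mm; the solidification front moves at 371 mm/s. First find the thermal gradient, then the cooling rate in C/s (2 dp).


G = (1415-134)/0.78 = 1642.30769231 C/mm
CR = 1642.30769231 * 371 = 609296.15 C/s


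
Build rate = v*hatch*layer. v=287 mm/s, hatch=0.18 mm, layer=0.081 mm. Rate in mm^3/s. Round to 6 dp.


Rate = 287 * 0.18 * 0.081 = 4.18446 mm^3/s


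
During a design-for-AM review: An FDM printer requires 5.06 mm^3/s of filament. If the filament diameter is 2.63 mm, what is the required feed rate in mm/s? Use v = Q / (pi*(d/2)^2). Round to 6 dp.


A = pi*(2.63/2)^2 = 5.432521
v = 5.06 / 5.432521 = 0.931428 mm/s


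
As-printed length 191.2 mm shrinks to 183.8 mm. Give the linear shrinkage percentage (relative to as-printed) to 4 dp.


Shrinkage = ((191.2-183.8)/191.2)*100 = 3.8703 %


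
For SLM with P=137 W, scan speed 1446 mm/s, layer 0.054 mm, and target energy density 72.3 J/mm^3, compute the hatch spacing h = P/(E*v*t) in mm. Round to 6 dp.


h = 137 / (72.3*1446*0.054) = 0.024267 mm


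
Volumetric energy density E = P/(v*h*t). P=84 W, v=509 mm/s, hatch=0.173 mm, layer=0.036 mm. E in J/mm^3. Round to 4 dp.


E = 84 / (509*0.173*0.036) = 26.498 J/mm^3


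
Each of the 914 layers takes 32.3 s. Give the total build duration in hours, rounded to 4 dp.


t = 914 * 32.3 / 3600 = 8.2006 hrs


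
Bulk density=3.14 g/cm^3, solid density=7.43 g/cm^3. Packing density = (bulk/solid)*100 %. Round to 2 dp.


Packing = (3.14/7.43)*100 = 42.26 %


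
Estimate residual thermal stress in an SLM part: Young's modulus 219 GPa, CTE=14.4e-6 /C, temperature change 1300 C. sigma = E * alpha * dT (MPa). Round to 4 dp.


sigma = 219*1000 * 14.4e-6 * 1300 = 4099.68 MPa


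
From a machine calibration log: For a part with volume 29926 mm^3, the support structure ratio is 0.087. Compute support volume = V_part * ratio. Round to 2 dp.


V_support = 29926 * 0.087 = 2603.56 mm^3


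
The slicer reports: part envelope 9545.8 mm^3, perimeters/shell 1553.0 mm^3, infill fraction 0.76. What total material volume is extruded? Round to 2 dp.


V_infill = (9545.8 - 1553.0) * 0.76 = 6074.53
V_total = 1553.0 + 6074.53 = 7627.53 mm^3


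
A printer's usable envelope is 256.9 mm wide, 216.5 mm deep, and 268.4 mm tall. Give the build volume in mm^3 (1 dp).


V = 256.9 * 216.5 * 268.4 = 14928099.3 mm^3


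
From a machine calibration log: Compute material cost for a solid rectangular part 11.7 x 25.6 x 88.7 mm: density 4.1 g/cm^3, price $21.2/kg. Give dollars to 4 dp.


V = 11.7 * 25.6 * 88.7 = 26567.424 mm^3 = 26.567424 cm^3
Mass = 26.567424 * 4.1 / 1000 = 0.10892644 kg
Cost = 0.10892644 * 21.2 = 2.3092 $


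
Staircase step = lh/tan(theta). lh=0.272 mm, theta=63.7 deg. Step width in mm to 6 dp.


step = 0.272 / tan(63.7) = 0.134431 mm


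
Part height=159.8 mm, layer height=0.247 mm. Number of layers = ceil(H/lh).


Layers = ceil(159.8/0.247) = 647


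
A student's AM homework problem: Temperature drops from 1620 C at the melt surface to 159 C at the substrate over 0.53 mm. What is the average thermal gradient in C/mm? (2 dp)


G = (1620-159)/0.53 = 2756.6 C/mm


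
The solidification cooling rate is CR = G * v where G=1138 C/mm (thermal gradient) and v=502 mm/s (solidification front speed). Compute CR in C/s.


CR = 1138 * 502 = 571276 C/s


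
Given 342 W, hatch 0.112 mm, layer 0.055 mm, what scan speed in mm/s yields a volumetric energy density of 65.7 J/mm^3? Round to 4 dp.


v = 342 / (65.7*0.112*0.055) = 845.0454 mm/s


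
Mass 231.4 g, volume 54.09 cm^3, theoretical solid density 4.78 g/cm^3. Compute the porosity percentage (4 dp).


rho_part = 231.4 / 54.09 = 4.27805509 g/cm^3
Porosity = (1 - 4.27805509/4.78)*100 = 10.5009 %


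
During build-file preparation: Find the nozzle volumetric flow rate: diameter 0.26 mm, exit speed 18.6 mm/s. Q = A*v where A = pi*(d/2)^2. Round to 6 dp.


A = pi*(0.26/2)^2 = 0.05309292 mm^2
Q = 0.05309292 * 18.6 = 0.987528 mm^3/s


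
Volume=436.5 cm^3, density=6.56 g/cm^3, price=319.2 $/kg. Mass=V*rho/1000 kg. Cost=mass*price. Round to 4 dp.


Mass = 436.5*6.56/1000 = 2.86344 kg
Cost = 2.86344 * 319.2 = 914.01 $


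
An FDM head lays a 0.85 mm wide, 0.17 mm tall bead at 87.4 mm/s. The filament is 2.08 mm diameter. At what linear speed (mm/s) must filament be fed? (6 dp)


Q = 0.85 * 0.17 * 87.4 = 12.6293 mm^3/s
A_fil = pi*(2.08/2)^2 = 3.39794661 mm^2
v_feed = 12.6293 / 3.39794661 = 3.716745 mm/s


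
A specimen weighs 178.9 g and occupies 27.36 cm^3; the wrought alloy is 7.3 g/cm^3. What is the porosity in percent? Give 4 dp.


rho_part = 178.9 / 27.36 = 6.53874269 g/cm^3
Porosity = (1 - 6.53874269/7.3)*100 = 10.4282 %


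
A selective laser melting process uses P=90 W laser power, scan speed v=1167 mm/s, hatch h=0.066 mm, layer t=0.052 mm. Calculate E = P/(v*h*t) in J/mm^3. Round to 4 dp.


E = 90 / (1167*0.066*0.052) = 22.4711 J/mm^3


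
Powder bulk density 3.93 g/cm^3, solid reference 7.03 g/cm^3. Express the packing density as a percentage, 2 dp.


Packing = (3.93/7.03)*100 = 55.9 %


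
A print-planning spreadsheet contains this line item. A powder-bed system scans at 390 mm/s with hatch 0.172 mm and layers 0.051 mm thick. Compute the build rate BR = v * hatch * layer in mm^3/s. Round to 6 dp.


Rate = 390 * 0.172 * 0.051 = 3.42108 mm^3/s


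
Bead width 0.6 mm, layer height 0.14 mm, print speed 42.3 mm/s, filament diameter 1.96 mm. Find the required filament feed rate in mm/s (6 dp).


Q = 0.6 * 0.14 * 42.3 = 3.5532 mm^3/s
A_fil = pi*(1.96/2)^2 = 3.01718558 mm^2
v_feed = 3.5532 / 3.01718558 = 1.177654 mm/s


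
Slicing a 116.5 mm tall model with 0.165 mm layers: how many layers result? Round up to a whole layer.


Layers = ceil(116.5/0.165) = 707


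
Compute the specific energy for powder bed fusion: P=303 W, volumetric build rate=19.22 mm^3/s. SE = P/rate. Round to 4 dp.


SE = 303 / 19.22 = 15.7648 J/mm^3


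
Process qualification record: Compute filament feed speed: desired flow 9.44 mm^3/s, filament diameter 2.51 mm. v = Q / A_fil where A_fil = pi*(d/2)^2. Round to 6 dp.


A = pi*(2.51/2)^2 = 4.948087
v = 9.44 / 4.948087 = 1.907808 mm/s


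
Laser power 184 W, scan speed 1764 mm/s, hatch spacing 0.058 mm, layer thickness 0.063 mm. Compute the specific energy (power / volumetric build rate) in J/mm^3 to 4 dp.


Build rate = 1764 * 0.058 * 0.063 = 6.445656 mm^3/s
SE = 184 / 6.445656 = 28.5464 J/mm^3


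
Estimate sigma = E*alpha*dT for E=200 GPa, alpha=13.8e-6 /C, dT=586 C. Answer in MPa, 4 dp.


sigma = 200*1000 * 13.8e-6 * 586 = 1617.36 MPa


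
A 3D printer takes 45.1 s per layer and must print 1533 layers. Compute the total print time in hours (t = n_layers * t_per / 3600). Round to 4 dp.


t = 1533 * 45.1 / 3600 = 19.2051 hrs


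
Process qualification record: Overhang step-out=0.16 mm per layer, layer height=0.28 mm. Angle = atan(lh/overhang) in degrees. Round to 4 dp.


angle = atan(0.28/0.16) = 60.2551 degrees


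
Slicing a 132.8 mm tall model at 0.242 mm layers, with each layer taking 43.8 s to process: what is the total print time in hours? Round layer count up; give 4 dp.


Layers = ceil(132.8/0.242) = 549
t = 549 * 43.8 / 3600 = 6.6795 hrs


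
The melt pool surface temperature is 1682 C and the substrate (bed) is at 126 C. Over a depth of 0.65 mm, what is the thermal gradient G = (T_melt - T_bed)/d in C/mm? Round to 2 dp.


G = (1682-126)/0.65 = 2393.85 C/mm


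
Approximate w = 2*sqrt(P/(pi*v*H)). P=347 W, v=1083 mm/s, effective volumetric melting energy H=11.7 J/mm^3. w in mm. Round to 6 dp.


w = 2*sqrt(347/(pi*1083*11.7)) = 0.186729 mm


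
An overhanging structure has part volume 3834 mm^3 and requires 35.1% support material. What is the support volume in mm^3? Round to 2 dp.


V_support = 3834 * 0.351 = 1345.73 mm^3


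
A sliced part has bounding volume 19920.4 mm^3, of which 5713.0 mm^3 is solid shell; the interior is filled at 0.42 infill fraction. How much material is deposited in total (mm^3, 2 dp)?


V_infill = (19920.4 - 5713.0) * 0.42 = 5967.11
V_total = 5713.0 + 5967.11 = 11680.11 mm^3


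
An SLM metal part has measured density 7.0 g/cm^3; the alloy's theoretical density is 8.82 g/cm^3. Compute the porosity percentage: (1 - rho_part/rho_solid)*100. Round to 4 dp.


Porosity = (1-7.0/8.82)*100 = 20.6349 %


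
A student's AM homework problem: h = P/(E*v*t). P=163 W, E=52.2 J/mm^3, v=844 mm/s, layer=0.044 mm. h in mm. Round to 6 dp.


h = 163 / (52.2*844*0.044) = 0.084086 mm


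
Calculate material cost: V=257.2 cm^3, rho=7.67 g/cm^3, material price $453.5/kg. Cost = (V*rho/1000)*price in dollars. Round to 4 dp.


Mass = 257.2*7.67/1000 = 1.972724 kg
Cost = 1.972724 * 453.5 = 894.6303 $


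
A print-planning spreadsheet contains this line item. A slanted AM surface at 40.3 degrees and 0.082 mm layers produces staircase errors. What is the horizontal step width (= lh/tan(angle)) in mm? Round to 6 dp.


step = 0.082 / tan(40.3) = 0.096691 mm


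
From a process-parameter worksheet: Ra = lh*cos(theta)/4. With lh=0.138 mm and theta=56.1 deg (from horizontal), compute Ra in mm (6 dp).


Ra = 0.138 * cos(56.1) / 4 = 0.019242 mm


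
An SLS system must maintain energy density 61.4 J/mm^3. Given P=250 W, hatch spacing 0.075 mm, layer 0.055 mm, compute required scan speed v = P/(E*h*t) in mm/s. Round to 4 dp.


v = 250 / (61.4*0.075*0.055) = 987.0694 mm/s


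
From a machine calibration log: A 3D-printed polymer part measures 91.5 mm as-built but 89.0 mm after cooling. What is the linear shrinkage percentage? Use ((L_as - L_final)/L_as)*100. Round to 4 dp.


Shrinkage = ((91.5-89.0)/91.5)*100 = 2.7322 %


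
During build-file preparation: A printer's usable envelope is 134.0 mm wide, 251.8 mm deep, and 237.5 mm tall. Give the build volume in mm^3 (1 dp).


V = 134.0 * 251.8 * 237.5 = 8013535.0 mm^3


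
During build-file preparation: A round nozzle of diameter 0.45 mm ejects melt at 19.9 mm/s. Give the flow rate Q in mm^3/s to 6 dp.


A = pi*(0.45/2)^2 = 0.15904313 mm^2
Q = 0.15904313 * 19.9 = 3.164958 mm^3/s


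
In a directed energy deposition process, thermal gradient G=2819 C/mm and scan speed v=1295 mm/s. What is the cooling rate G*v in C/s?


CR = 2819 * 1295 = 3650605 C/s


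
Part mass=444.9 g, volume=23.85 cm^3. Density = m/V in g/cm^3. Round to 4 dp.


rho = 444.9 / 23.85 = 18.6541 g/cm^3


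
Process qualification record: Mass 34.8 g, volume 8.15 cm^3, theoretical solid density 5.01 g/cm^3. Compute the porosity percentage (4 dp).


rho_part = 34.8 / 8.15 = 4.26993865 g/cm^3
Porosity = (1 - 4.26993865/5.01)*100 = 14.7717 %


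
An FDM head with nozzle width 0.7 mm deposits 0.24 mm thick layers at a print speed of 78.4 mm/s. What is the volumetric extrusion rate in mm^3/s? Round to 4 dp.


Rate = 0.7 * 0.24 * 78.4 = 13.1712 mm^3/s


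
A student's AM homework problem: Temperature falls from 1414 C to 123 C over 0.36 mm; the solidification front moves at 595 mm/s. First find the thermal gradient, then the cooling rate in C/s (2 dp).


G = (1414-123)/0.36 = 3586.11111111 C/mm
CR = 3586.11111111 * 595 = 2133736.11 C/s


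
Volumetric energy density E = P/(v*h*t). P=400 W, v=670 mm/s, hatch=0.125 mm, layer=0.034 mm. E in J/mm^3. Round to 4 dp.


E = 400 / (670*0.125*0.034) = 140.4741 J/mm^3


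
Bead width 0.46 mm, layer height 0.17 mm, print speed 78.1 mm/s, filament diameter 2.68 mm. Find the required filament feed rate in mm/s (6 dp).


Q = 0.46 * 0.17 * 78.1 = 6.10742 mm^3/s
A_fil = pi*(2.68/2)^2 = 5.64104377 mm^2
v_feed = 6.10742 / 5.64104377 = 1.082676 mm/s


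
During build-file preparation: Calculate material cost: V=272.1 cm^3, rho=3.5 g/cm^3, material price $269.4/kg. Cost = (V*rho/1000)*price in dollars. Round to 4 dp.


Mass = 272.1*3.5/1000 = 0.95235 kg
Cost = 0.95235 * 269.4 = 256.5631 $


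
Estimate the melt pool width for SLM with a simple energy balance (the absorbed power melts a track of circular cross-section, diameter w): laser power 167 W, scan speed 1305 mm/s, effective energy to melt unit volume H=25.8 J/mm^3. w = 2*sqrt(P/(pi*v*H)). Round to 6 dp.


w = 2*sqrt(167/(pi*1305*25.8)) = 0.079469 mm


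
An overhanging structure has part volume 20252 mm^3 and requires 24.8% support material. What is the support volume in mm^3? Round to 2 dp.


V_support = 20252 * 0.248 = 5022.5 mm^3


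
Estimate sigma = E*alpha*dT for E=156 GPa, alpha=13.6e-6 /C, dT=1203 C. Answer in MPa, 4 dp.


sigma = 156*1000 * 13.6e-6 * 1203 = 2552.2848 MPa


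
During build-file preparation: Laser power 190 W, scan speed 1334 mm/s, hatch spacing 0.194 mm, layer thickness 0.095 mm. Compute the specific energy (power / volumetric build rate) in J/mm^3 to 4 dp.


Build rate = 1334 * 0.194 * 0.095 = 24.58562 mm^3/s
SE = 190 / 24.58562 = 7.7281 J/mm^3


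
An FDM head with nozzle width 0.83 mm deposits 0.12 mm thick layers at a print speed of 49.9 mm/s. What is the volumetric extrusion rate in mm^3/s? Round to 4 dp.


Rate = 0.83 * 0.12 * 49.9 = 4.97 mm^3/s


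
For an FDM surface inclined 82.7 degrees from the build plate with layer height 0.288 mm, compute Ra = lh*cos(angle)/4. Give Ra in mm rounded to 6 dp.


Ra = 0.288 * cos(82.7) / 4 = 0.009149 mm


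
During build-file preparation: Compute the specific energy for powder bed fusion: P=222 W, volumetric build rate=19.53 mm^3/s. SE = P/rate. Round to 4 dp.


SE = 222 / 19.53 = 11.3671 J/mm^3


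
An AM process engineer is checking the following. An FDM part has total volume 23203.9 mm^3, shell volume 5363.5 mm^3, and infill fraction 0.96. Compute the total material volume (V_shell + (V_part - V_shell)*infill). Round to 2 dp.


V_infill = (23203.9 - 5363.5) * 0.96 = 17126.78
V_total = 5363.5 + 17126.78 = 22490.28 mm^3


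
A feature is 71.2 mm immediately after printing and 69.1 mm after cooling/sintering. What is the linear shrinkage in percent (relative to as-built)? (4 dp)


Shrinkage = ((71.2-69.1)/71.2)*100 = 2.9494 %


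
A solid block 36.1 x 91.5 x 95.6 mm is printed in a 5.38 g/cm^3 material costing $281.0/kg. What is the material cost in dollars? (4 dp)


V = 36.1 * 91.5 * 95.6 = 315781.14 mm^3 = 315.78114 cm^3
Mass = 315.78114 * 5.38 / 1000 = 1.69890253 kg
Cost = 1.69890253 * 281.0 = 477.3916 $


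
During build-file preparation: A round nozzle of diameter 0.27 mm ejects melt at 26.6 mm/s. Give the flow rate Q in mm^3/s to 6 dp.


A = pi*(0.27/2)^2 = 0.05725553 mm^2
Q = 0.05725553 * 26.6 = 1.522997 mm^3/s


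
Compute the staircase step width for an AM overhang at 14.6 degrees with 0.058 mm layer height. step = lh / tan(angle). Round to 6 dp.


step = 0.058 / tan(14.6) = 0.222665 mm


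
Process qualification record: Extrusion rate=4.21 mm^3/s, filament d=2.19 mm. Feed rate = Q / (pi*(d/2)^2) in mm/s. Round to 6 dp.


A = pi*(2.19/2)^2 = 3.766848
v = 4.21 / 3.766848 = 1.117645 mm/s


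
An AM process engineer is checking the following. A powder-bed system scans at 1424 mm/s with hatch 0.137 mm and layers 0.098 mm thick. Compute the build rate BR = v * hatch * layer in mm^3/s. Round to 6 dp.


Rate = 1424 * 0.137 * 0.098 = 19.118624 mm^3/s


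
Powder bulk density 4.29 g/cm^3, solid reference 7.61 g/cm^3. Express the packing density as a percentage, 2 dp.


Packing = (4.29/7.61)*100 = 56.37 %


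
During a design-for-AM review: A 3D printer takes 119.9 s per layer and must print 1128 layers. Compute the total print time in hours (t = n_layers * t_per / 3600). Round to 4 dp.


t = 1128 * 119.9 / 3600 = 37.5687 hrs


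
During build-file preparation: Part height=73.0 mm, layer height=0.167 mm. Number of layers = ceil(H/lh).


Layers = ceil(73.0/0.167) = 438


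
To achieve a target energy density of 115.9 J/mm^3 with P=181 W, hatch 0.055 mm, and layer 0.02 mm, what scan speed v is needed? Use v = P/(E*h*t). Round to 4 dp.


v = 181 / (115.9*0.055*0.02) = 1419.7192 mm/s


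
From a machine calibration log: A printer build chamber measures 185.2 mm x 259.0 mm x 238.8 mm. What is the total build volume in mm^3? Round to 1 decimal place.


V = 185.2 * 259.0 * 238.8 = 11454471.8 mm^3


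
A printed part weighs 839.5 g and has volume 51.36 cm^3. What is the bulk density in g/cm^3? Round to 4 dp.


rho = 839.5 / 51.36 = 16.3454 g/cm^3


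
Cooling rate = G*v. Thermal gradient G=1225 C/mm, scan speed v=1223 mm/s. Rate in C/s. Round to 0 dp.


CR = 1225 * 1223 = 1498175 C/s


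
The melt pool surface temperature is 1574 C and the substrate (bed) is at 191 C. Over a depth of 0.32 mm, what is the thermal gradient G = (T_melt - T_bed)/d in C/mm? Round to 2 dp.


G = (1574-191)/0.32 = 4321.88 C/mm


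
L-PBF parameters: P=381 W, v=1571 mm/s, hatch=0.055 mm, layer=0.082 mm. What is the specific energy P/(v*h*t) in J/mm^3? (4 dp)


Build rate = 1571 * 0.055 * 0.082 = 7.08521 mm^3/s
SE = 381 / 7.08521 = 53.774 J/mm^3


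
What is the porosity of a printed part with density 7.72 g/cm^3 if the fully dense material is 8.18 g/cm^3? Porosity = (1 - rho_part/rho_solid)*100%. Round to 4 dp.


Porosity = (1-7.72/8.18)*100 = 5.6235 %


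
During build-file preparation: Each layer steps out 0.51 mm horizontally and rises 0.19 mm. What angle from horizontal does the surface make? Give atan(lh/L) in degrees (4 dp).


angle = atan(0.19/0.51) = 20.4328 degrees


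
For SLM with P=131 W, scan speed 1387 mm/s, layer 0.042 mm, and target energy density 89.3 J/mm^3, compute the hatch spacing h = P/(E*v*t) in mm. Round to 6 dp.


h = 131 / (89.3*1387*0.042) = 0.025182 mm


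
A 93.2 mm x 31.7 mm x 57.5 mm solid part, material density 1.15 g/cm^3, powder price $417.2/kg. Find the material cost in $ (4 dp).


V = 93.2 * 31.7 * 57.5 = 169880.3 mm^3 = 169.8803 cm^3
Mass = 169.8803 * 1.15 / 1000 = 0.19536235 kg
Cost = 0.19536235 * 417.2 = 81.5052 $


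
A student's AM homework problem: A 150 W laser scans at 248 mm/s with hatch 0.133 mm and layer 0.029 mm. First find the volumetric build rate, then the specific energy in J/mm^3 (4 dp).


Build rate = 248 * 0.133 * 0.029 = 0.956536 mm^3/s
SE = 150 / 0.956536 = 156.8158 J/mm^3


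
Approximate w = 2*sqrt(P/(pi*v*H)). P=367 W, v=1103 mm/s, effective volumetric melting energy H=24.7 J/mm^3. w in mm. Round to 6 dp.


w = 2*sqrt(367/(pi*1103*24.7)) = 0.130964 mm


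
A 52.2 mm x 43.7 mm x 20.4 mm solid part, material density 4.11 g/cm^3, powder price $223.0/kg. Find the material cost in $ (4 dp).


V = 52.2 * 43.7 * 20.4 = 46535.256 mm^3 = 46.535256 cm^3
Mass = 46.535256 * 4.11 / 1000 = 0.1912599 kg
Cost = 0.1912599 * 223.0 = 42.651 $


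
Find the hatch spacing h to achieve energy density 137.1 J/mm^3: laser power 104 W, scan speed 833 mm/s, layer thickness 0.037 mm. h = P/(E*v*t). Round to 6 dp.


h = 104 / (137.1*833*0.037) = 0.024612 mm


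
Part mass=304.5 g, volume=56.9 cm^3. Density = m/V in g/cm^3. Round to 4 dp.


rho = 304.5 / 56.9 = 5.3515 g/cm^3


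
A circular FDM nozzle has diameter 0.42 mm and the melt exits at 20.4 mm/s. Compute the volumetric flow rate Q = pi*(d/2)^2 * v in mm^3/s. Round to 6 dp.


A = pi*(0.42/2)^2 = 0.13854424 mm^2
Q = 0.13854424 * 20.4 = 2.826302 mm^3/s


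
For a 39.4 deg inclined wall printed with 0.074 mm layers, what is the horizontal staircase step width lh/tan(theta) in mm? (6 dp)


step = 0.074 / tan(39.4) = 0.090089 mm


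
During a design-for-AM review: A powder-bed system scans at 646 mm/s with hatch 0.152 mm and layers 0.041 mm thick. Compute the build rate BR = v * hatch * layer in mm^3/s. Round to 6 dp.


Rate = 646 * 0.152 * 0.041 = 4.025872 mm^3/s


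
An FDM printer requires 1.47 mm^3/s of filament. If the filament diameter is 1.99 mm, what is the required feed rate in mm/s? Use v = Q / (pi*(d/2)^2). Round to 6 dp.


A = pi*(1.99/2)^2 = 3.110255
v = 1.47 / 3.110255 = 0.47263 mm/s


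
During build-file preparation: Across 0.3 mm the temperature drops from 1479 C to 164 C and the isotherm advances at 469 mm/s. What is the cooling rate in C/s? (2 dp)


G = (1479-164)/0.3 = 4383.33333333 C/mm
CR = 4383.33333333 * 469 = 2055783.33 C/s


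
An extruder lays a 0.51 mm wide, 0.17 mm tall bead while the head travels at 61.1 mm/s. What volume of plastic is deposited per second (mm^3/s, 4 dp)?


Rate = 0.51 * 0.17 * 61.1 = 5.2974 mm^3/s


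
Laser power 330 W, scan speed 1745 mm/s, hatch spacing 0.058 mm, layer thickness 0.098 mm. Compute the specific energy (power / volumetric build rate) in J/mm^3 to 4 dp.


Build rate = 1745 * 0.058 * 0.098 = 9.91858 mm^3/s
SE = 330 / 9.91858 = 33.2709 J/mm^3


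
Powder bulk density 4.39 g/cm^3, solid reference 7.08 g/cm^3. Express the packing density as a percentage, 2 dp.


Packing = (4.39/7.08)*100 = 62.01 %


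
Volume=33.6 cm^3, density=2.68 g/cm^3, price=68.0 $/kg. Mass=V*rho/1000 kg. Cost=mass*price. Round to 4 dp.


Mass = 33.6*2.68/1000 = 0.090048 kg
Cost = 0.090048 * 68.0 = 6.1233 $


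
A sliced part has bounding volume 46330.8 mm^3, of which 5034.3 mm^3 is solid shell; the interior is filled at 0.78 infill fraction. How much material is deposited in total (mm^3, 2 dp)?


V_infill = (46330.8 - 5034.3) * 0.78 = 32211.27
V_total = 5034.3 + 32211.27 = 37245.57 mm^3


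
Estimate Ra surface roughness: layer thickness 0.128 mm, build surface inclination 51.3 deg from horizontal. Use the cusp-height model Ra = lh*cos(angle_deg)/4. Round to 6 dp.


Ra = 0.128 * cos(51.3) / 4 = 0.020008 mm


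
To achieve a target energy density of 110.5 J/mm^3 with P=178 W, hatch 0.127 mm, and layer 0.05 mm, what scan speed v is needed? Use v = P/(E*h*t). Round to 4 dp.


v = 178 / (110.5*0.127*0.05) = 253.6787 mm/s


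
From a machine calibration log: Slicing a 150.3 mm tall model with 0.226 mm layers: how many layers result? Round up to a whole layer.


Layers = ceil(150.3/0.226) = 666


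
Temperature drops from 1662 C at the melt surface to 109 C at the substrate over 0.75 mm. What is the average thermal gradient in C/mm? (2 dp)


G = (1662-109)/0.75 = 2070.67 C/mm


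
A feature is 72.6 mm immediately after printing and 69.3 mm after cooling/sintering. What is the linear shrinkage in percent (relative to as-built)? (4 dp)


Shrinkage = ((72.6-69.3)/72.6)*100 = 4.5455 %


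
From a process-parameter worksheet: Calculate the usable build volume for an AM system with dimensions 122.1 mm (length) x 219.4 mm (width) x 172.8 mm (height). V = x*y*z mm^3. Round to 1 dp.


V = 122.1 * 219.4 * 172.8 = 4629094.3 mm^3


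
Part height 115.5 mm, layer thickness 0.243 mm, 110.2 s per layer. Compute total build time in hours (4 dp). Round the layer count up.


Layers = ceil(115.5/0.243) = 476
t = 476 * 110.2 / 3600 = 14.5709 hrs


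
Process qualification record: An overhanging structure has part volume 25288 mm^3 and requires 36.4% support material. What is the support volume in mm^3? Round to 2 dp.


V_support = 25288 * 0.364 = 9204.83 mm^3


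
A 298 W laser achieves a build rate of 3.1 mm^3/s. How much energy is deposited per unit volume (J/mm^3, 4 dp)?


SE = 298 / 3.1 = 96.129 J/mm^3


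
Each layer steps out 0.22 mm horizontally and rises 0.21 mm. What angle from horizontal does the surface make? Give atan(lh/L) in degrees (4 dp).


angle = atan(0.21/0.22) = 43.6678 degrees


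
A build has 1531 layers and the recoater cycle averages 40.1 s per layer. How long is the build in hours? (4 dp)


t = 1531 * 40.1 / 3600 = 17.0536 hrs


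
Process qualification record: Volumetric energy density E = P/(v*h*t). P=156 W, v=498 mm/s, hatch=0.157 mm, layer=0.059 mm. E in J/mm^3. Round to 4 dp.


E = 156 / (498*0.157*0.059) = 33.8177 J/mm^3


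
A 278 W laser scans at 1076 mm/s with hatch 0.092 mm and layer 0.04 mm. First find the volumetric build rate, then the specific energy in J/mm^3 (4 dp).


Build rate = 1076 * 0.092 * 0.04 = 3.95968 mm^3/s
SE = 278 / 3.95968 = 70.2077 J/mm^3
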